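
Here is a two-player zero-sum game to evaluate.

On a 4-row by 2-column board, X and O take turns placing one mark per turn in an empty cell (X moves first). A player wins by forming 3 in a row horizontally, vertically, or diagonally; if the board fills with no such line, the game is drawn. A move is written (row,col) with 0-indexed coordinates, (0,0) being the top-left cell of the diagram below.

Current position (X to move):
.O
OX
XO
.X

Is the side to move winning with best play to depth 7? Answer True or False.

X winning at [.O/OX/XO/.X]: False

ply 1, X at .O/OX/XO/.X | (0,0)=+0→XO/OX/XO/.X*; (3,0)=+0→.O/OX/XO/XX
ply 2, O at XO/OX/XO/.X | (3,0)=+0→XO/OX/XO/OX*
ply 3: XO/OX/XO/OX is terminal +0 (X); from .O/OX/XO/.X depth 7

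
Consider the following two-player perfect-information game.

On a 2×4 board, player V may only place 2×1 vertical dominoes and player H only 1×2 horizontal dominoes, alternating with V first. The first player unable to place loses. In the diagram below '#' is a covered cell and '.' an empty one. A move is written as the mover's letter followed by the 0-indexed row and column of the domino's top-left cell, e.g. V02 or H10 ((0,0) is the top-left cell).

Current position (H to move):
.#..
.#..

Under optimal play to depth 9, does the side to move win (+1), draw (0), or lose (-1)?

value(.#../.#.., H) = +1

ply 1, H at .#../.#.. | H02=+1→.###/.#..*; H12=+1→.#../.###
ply 2, V at .###/.#.. | V00=-1→####/##..*
ply 3, H at ####/##.. | H12=+1→####/####*
ply 4: ####/#### is terminal -1 (V); from .#../.#.. depth 9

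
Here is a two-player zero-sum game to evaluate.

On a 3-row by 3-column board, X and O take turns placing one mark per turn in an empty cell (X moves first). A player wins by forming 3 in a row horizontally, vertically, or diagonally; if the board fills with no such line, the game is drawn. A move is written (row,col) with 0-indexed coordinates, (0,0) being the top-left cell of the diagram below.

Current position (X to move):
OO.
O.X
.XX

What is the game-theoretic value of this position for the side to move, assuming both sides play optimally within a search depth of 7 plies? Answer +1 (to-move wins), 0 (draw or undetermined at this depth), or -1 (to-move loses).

p1 X@[OO./O.X/.XX]: (0,2)[OOX/O.X/.XX]+1* (1,1)[OO./OXX/.XX]-1 (2,0)[OO./O.X/XXX]+1
p2 O@[OOX/O.X/.XX] terminal -1; root [OO./O.X/.XX] d7

value(OO./O.X/.XX, X) = +1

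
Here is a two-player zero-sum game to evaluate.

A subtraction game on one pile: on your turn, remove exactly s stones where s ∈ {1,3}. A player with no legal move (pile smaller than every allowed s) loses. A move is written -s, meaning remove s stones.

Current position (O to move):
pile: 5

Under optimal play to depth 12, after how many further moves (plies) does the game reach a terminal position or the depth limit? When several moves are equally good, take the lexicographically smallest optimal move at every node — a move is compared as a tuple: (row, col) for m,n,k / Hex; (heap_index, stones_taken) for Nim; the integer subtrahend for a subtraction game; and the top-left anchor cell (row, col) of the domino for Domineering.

PV length from [5]: 5 plies

[5] O move#1: -1:+1/4*, -3:+1/2
[4] X move#2: -1:-1/3*, -3:-1/1
[3] O move#3: -1:+1/2*, -3:+1/0
[2] X move#4: -1:-1/1*
[1] O move#5: -1:+1/0*
[0] end (terminal -1, X#6); searched 5 to 12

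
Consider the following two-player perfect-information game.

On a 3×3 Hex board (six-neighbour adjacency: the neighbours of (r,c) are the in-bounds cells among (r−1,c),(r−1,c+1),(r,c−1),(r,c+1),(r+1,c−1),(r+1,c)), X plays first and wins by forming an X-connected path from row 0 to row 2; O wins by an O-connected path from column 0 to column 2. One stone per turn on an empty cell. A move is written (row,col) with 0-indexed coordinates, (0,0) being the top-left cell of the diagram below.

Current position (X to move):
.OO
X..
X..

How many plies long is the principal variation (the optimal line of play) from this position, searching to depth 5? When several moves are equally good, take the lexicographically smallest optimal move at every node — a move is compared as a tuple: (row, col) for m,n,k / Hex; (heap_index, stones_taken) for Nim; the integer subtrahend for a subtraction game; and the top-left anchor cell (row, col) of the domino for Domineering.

[.OO/X../X..] X move#1: (0,0):+1/XOO/X../X..*, (1,1):-1/.OO/XX./X.., (1,2):-1/.OO/X.X/X.., (2,1):-1/.OO/X../XX., (2,2):-1/.OO/X../X.X
[XOO/X../X..] end (terminal -1, O#2); searched .OO/X../X.. to 5

PV length from [.OO/X../X..]: 1 ply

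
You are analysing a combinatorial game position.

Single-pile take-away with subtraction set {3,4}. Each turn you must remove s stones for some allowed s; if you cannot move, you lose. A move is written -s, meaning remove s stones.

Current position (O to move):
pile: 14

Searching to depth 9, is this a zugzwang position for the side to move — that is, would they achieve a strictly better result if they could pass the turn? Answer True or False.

zugzwang(14, O) = True

[14] O move#1: -3:-1/11*, -4:-1/10
[11] X move#2: -3:+1/8*, -4:+1/7
[8] O move#3: -3:-1/5*, -4:-1/4
[5] X move#4: -3:+1/2*, -4:+1/1
[2] end (terminal -1, O#5); searched 14 to 9
pass branch (X moves first from the same position):
  | [14] X move#1: -3:-1/11*, -4:-1/10
  | [11] O move#2: -3:+1/8*, -4:+1/7
  | [8] X move#3: -3:-1/5*, -4:-1/4
  | [5] O move#4: -3:+1/2*, -4:+1/1
  | [2] end (terminal -1, X#5); searched 14 to 9
O moving scores -1; O passing scores +1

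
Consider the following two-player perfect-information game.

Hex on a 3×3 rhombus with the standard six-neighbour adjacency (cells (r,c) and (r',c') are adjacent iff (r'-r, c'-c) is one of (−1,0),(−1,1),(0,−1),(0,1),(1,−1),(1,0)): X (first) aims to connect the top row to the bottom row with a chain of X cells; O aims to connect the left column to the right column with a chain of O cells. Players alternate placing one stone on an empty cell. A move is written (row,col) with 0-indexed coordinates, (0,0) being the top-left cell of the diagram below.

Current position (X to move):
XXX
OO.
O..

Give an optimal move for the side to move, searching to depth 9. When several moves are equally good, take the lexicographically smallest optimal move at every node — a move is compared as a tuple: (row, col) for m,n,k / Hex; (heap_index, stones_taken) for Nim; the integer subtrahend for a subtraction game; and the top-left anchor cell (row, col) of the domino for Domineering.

[XXX/OO./O..] X move#1: (1,2):+1/XXX/OOX/O..*, (2,1):-1/XXX/OO./OX., (2,2):-1/XXX/OO./O.X
[XXX/OOX/O..] O move#2: (2,1):-1/XXX/OOX/OO.*, (2,2):-1/XXX/OOX/O.O
[XXX/OOX/OO.] X move#3: (2,2):+1/XXX/OOX/OOX*
[XXX/OOX/OOX] end (terminal -1, O#4); searched XXX/OO./O.. to 9

X's best at [XXX/OO./O..]: (1,2)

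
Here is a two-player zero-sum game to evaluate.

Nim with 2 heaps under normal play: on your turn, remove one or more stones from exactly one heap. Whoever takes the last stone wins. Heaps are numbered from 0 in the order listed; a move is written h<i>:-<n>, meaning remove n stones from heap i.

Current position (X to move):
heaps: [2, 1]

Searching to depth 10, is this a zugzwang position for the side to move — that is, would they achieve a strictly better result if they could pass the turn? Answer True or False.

zugzwang((2,1), X) = False

[(2,1)] X move#1: h0:-1:+1/(1,1)*, h0:-2:-1/(0,1), h1:-1:-1/(2,0)
[(1,1)] O move#2: h0:-1:-1/(0,1)*, h1:-1:-1/(1,0)
[(0,1)] X move#3: h1:-1:+1/(0,0)*
[(0,0)] end (terminal -1, O#4); searched (2,1) to 10
pass branch (O moves first from the same position):
  | [(2,1)] O move#1: h0:-1:+1/(1,1)*, h0:-2:-1/(0,1), h1:-1:-1/(2,0)
  | [(1,1)] X move#2: h0:-1:-1/(0,1)*, h1:-1:-1/(1,0)
  | [(0,1)] O move#3: h1:-1:+1/(0,0)*
  | [(0,0)] end (terminal -1, X#4); searched (2,1) to 10
X moving scores +1; X passing scores -1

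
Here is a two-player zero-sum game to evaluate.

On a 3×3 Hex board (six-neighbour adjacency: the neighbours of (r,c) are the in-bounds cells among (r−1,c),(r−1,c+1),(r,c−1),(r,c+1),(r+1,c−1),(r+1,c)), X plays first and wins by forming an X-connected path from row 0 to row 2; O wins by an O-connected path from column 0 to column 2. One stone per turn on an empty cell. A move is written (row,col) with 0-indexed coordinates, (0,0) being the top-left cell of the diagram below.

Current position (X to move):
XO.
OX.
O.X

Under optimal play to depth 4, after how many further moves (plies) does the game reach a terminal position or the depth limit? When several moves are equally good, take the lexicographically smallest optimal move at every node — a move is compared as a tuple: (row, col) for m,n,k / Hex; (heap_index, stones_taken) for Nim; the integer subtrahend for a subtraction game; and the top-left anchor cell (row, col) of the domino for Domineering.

PV length from [XO./OX./O.X]: 3 plies

[XO./OX./O.X] X move#1: (0,2):+1/XOX/OX./O.X*, (1,2):-1/XO./OXX/O.X, (2,1):-1/XO./OX./OXX
[XOX/OX./O.X] O move#2: (1,2):-1/XOX/OXO/O.X*, (2,1):-1/XOX/OX./OOX
[XOX/OXO/O.X] X move#3: (2,1):+1/XOX/OXO/OXX*
[XOX/OXO/OXX] end (terminal -1, O#4); searched XO./OX./O.X to 4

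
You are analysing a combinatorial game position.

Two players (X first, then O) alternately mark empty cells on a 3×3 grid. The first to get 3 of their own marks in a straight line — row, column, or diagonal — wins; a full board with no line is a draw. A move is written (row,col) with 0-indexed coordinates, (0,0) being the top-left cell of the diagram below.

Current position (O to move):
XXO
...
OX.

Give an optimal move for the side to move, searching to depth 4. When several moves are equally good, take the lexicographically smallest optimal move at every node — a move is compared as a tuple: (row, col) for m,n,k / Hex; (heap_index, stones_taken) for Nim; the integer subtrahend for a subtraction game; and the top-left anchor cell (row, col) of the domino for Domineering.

O's best at [XXO/.../OX.]: (1,1)

ply 1, O at XXO/.../OX. | (1,0)=-1→XXO/O../OX.; (1,1)=+1→XXO/.O./OX.*; (1,2)=-1→XXO/..O/OX.; (2,2)=-1→XXO/.../OXO
ply 2: XXO/.O./OX. is terminal -1 (X); from XXO/.../OX. depth 4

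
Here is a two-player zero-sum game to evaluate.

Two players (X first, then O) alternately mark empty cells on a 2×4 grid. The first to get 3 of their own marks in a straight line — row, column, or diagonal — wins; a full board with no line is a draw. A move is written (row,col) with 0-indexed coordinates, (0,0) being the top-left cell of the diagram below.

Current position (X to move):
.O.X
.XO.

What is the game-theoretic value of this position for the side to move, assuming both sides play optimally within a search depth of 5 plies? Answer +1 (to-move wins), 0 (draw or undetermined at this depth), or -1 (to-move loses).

value(.O.X/.XO., X) = 0

ply 1, X at .O.X/.XO. | (0,0)=+0→XO.X/.XO.*; (0,2)=+0→.OXX/.XO.; (1,0)=+0→.O.X/XXO.; (1,3)=+0→.O.X/.XOX
ply 2, O at XO.X/.XO. | (0,2)=+0→XOOX/.XO.*; (1,0)=+0→XO.X/OXO.; (1,3)=+0→XO.X/.XOO
ply 3, X at XOOX/.XO. | (1,0)=+0→XOOX/XXO.*; (1,3)=+0→XOOX/.XOX
ply 4, O at XOOX/XXO. | (1,3)=+0→XOOX/XXOO*
ply 5: XOOX/XXOO is terminal +0 (X); from .O.X/.XO. depth 5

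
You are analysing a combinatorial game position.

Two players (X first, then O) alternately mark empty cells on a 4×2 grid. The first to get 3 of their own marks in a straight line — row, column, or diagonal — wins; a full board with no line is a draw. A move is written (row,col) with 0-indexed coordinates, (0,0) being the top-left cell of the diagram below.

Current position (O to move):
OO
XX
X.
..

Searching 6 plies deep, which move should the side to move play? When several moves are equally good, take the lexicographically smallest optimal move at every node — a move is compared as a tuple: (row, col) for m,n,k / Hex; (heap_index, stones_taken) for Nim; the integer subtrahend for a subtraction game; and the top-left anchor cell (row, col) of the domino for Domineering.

O's best at [OO/XX/X./..]: (3,0)

ply 1, O at OO/XX/X./.. | (2,1)=-1→OO/XX/XO/..; (3,0)=+0→OO/XX/X./O.*; (3,1)=-1→OO/XX/X./.O
ply 2, X at OO/XX/X./O. | (2,1)=+0→OO/XX/XX/O.*; (3,1)=+0→OO/XX/X./OX
ply 3, O at OO/XX/XX/O. | (3,1)=+0→OO/XX/XX/OO*
ply 4: OO/XX/XX/OO is terminal +0 (X); from OO/XX/X./.. depth 6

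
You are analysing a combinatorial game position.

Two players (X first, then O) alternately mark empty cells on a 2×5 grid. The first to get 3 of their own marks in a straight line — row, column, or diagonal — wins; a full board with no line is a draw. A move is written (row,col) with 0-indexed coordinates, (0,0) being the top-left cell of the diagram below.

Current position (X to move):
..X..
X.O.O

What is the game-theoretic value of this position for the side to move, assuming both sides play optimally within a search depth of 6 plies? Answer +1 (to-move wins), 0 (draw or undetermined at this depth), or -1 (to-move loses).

[..X../X.O.O] X move#1: (0,0):-1/X.X../X.O.O, (0,1):-1/.XX../X.O.O, (0,3):-1/..XX./X.O.O, (0,4):-1/..X.X/X.O.O, (1,1):-1/..X../XXO.O, (1,3):+0/..X../X.OXO*
[..X../X.OXO] O move#2: (0,0):-1/O.X../X.OXO, (0,1):+0/.OX../X.OXO*, (0,3):+0/..XO./X.OXO, (0,4):-1/..X.O/X.OXO, (1,1):-1/..X../XOOXO
[.OX../X.OXO] X move#3: (0,0):+0/XOX../X.OXO*, (0,3):+0/.OXX./X.OXO, (0,4):+0/.OX.X/X.OXO, (1,1):+0/.OX../XXOXO
[XOX../X.OXO] O move#4: (0,3):+0/XOXO./X.OXO*, (0,4):+0/XOX.O/X.OXO, (1,1):+0/XOX../XOOXO
[XOXO./X.OXO] X move#5: (0,4):+0/XOXOX/X.OXO*, (1,1):+0/XOXO./XXOXO
[XOXOX/X.OXO] O move#6: (1,1):+0/XOXOX/XOOXO*
[XOXOX/XOOXO] end (terminal +0, X#7); searched ..X../X.O.O to 6

value(..X../X.O.O, X) = 0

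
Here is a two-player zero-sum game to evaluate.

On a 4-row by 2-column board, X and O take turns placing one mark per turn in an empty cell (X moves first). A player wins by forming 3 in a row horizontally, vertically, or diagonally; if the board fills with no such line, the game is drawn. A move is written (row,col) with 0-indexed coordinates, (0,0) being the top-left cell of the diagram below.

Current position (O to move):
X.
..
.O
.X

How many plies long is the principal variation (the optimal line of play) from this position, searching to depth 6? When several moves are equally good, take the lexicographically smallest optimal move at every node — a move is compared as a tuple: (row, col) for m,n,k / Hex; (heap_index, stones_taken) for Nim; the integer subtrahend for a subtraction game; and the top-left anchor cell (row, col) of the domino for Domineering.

PV length from [X./../.O/.X]: 5 plies

[X./../.O/.X] O move#1: (0,1):+0/XO/../.O/.X*, (1,0):+0/X./O./.O/.X, (1,1):+0/X./.O/.O/.X, (2,0):+0/X./../OO/.X, (3,0):+0/X./../.O/OX
[XO/../.O/.X] X move#2: (1,0):-1/XO/X./.O/.X, (1,1):+0/XO/.X/.O/.X*, (2,0):-1/XO/../XO/.X, (3,0):-1/XO/../.O/XX
[XO/.X/.O/.X] O move#3: (1,0):+0/XO/OX/.O/.X*, (2,0):+0/XO/.X/OO/.X, (3,0):+0/XO/.X/.O/OX
[XO/OX/.O/.X] X move#4: (2,0):+0/XO/OX/XO/.X*, (3,0):+0/XO/OX/.O/XX
[XO/OX/XO/.X] O move#5: (3,0):+0/XO/OX/XO/OX*
[XO/OX/XO/OX] end (terminal +0, X#6); searched X./../.O/.X to 6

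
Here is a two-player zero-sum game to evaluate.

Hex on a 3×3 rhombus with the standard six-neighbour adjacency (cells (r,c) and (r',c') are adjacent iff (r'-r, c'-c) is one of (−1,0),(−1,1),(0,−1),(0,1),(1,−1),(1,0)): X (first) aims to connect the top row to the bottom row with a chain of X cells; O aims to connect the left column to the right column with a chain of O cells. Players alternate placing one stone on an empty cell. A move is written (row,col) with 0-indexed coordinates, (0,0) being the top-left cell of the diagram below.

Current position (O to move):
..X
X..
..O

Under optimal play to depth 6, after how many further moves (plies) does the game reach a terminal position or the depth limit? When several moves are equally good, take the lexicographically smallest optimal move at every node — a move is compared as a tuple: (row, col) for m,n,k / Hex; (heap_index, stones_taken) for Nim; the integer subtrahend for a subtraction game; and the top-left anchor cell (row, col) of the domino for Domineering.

ply 1, O at ..X/X../..O | (0,0)=-1→O.X/X../..O*; (0,1)=-1→.OX/X../..O; (1,1)=-1→..X/XO./..O; (1,2)=-1→..X/X.O/..O; (2,0)=-1→..X/X../O.O; (2,1)=-1→..X/X../.OO
ply 2, X at O.X/X../..O | (0,1)=+1→OXX/X../..O*; (1,1)=+1→O.X/XX./..O; (1,2)=+1→O.X/X.X/..O; (2,0)=+1→O.X/X../X.O; (2,1)=+1→O.X/X../.XO
ply 3, O at OXX/X../..O | (1,1)=-1→OXX/XO./..O*; (1,2)=-1→OXX/X.O/..O; (2,0)=-1→OXX/X../O.O; (2,1)=-1→OXX/X../.OO
ply 4, X at OXX/XO./..O | (1,2)=+1→OXX/XOX/..O*; (2,0)=+1→OXX/XO./X.O; (2,1)=+1→OXX/XO./.XO
ply 5, O at OXX/XOX/..O | (2,0)=-1→OXX/XOX/O.O*; (2,1)=-1→OXX/XOX/.OO
ply 6, X at OXX/XOX/O.O | (2,1)=+1→OXX/XOX/OXO*
ply 7: OXX/XOX/OXO is terminal -1 (O); from ..X/X../..O depth 6

PV length from [..X/X../..O]: 6 plies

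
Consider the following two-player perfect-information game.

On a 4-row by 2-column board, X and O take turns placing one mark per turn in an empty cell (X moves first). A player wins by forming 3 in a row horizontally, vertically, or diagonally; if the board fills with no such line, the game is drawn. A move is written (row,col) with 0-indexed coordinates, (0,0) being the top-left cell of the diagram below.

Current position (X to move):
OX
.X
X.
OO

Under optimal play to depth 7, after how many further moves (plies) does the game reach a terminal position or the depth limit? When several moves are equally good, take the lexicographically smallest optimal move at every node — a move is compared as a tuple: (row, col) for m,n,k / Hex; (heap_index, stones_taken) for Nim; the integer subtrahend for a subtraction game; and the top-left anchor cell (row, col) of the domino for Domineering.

PV length from [OX/.X/X./OO]: 1 ply

p1 X@[OX/.X/X./OO]: (1,0)[OX/XX/X./OO]+0 (2,1)[OX/.X/XX/OO]+1*
p2 O@[OX/.X/XX/OO] terminal -1; root [OX/.X/X./OO] d7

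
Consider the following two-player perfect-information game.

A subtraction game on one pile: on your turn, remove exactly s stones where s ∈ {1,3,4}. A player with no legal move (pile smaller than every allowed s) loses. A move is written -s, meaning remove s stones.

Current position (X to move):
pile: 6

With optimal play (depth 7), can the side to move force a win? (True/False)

p1 X@[6]: -1[5]-1 -3[3]-1 -4[2]+1*
p2 O@[2]: -1[1]-1*
p3 X@[1]: -1[0]+1*
p4 O@[0] terminal -1; root [6] d7

X winning at [6]: True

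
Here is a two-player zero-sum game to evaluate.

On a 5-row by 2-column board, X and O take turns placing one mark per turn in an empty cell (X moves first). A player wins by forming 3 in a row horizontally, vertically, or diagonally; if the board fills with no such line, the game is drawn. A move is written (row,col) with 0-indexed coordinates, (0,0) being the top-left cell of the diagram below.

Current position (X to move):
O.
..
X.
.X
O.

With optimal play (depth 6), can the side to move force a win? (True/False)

X winning at [O./../X./.X/O.]: True

p1 X@[O./../X./.X/O.]: (0,1)[OX/../X./.X/O.]+0 (1,0)[O./X./X./.X/O.]+1* (1,1)[O./.X/X./.X/O.]+0 (2,1)[O./../XX/.X/O.]+1 (3,0)[O./../X./XX/O.]+1 (4,1)[O./../X./.X/OX]+0
p2 O@[O./X./X./.X/O.]: (0,1)[OO/X./X./.X/O.]-1* (1,1)[O./XO/X./.X/O.]-1 (2,1)[O./X./XO/.X/O.]-1 (3,0)[O./X./X./OX/O.]-1 (4,1)[O./X./X./.X/OO]-1
p3 X@[OO/X./X./.X/O.]: (1,1)[OO/XX/X./.X/O.]+1* (2,1)[OO/X./XX/.X/O.]+1 (3,0)[OO/X./X./XX/O.]+1 (4,1)[OO/X./X./.X/OX]+1
p4 O@[OO/XX/X./.X/O.]: (2,1)[OO/XX/XO/.X/O.]-1* (3,0)[OO/XX/X./OX/O.]-1 (4,1)[OO/XX/X./.X/OO]-1
p5 X@[OO/XX/XO/.X/O.]: (3,0)[OO/XX/XO/XX/O.]+1* (4,1)[OO/XX/XO/.X/OX]+0
p6 O@[OO/XX/XO/XX/O.] terminal -1; root [O./../X./.X/O.] d6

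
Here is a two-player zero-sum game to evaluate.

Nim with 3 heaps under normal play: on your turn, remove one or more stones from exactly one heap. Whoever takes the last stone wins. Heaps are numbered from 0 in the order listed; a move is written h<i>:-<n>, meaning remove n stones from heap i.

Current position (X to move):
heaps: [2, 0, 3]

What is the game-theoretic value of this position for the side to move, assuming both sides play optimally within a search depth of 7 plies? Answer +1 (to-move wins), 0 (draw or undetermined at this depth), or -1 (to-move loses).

value((2,0,3), X) = +1

ply 1, X at (2,0,3) | h0:-1=-1→(1,0,3); h0:-2=-1→(0,0,3); h2:-1=+1→(2,0,2)*; h2:-2=-1→(2,0,1); h2:-3=-1→(2,0,0)
ply 2, O at (2,0,2) | h0:-1=-1→(1,0,2)*; h0:-2=-1→(0,0,2); h2:-1=-1→(2,0,1); h2:-2=-1→(2,0,0)
ply 3, X at (1,0,2) | h0:-1=-1→(0,0,2); h2:-1=+1→(1,0,1)*; h2:-2=-1→(1,0,0)
ply 4, O at (1,0,1) | h0:-1=-1→(0,0,1)*; h2:-1=-1→(1,0,0)
ply 5, X at (0,0,1) | h2:-1=+1→(0,0,0)*
ply 6: (0,0,0) is terminal -1 (O); from (2,0,3) depth 7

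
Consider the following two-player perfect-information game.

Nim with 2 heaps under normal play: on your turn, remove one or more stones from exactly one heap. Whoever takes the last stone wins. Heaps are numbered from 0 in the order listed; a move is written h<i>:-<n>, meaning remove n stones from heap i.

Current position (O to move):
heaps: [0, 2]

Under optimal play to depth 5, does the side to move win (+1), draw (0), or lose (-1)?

value((0,2), O) = +1

ply 1, O at (0,2) | h1:-1=-1→(0,1); h1:-2=+1→(0,0)*
ply 2: (0,0) is terminal -1 (X); from (0,2) depth 5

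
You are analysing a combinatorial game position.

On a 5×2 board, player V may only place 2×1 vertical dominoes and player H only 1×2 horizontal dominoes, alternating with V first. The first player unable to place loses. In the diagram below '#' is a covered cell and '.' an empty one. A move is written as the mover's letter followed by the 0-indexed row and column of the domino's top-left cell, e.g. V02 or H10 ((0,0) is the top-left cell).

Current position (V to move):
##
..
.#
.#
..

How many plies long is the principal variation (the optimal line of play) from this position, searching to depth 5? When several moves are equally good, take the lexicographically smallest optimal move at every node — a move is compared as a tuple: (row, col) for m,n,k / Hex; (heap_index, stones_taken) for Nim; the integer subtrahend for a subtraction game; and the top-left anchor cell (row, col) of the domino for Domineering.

PV length from [##/../.#/.#/..]: 2 plies

ply 1, V at ##/../.#/.#/.. | V10=-1→##/#./##/.#/..*; V20=-1→##/../##/##/..; V30=-1→##/../.#/##/#.
ply 2, H at ##/#./##/.#/.. | H40=+1→##/#./##/.#/##*
ply 3: ##/#./##/.#/## is terminal -1 (V); from ##/../.#/.#/.. depth 5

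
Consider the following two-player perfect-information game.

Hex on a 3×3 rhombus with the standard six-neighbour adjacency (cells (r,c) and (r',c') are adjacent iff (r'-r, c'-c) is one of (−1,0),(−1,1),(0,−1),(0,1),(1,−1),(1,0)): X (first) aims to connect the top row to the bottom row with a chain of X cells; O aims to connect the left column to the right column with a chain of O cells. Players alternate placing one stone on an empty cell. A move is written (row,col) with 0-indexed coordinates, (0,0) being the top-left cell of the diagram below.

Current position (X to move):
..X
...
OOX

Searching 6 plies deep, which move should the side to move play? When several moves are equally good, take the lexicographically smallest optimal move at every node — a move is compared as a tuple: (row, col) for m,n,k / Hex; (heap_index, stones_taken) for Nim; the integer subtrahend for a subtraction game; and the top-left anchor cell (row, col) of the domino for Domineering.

X's best at [..X/.../OOX]: (1,2)

ply 1, X at ..X/.../OOX | (0,0)=-1→X.X/.../OOX; (0,1)=-1→.XX/.../OOX; (1,0)=-1→..X/X../OOX; (1,1)=-1→..X/.X./OOX; (1,2)=+1→..X/..X/OOX*
ply 2: ..X/..X/OOX is terminal -1 (O); from ..X/.../OOX depth 6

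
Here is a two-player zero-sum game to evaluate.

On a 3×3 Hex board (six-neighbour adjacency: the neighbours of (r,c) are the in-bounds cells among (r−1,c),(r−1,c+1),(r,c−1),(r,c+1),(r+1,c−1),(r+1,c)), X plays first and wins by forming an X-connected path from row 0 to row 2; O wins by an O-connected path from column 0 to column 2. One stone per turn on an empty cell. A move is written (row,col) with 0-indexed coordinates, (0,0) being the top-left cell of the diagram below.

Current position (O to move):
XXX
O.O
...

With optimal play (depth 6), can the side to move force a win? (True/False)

O winning at [XXX/O.O/...]: True

p1 O@[XXX/O.O/...]: (1,1)[XXX/OOO/...]+1* (2,0)[XXX/O.O/O..]+1 (2,1)[XXX/O.O/.O.]+1 (2,2)[XXX/O.O/..O]-1
p2 X@[XXX/OOO/...] terminal -1; root [XXX/O.O/...] d6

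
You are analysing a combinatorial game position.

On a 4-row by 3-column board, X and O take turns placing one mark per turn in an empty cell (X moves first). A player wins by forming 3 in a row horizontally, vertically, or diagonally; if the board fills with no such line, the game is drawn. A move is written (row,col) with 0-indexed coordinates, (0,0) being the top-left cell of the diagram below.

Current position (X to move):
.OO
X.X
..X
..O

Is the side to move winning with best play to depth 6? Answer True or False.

X winning at [.OO/X.X/..X/..O]: True

[.OO/X.X/..X/..O] X move#1: (0,0):+1/XOO/X.X/..X/..O*, (1,1):+1/.OO/XXX/..X/..O, (2,0):-1/.OO/X.X/X.X/..O, (2,1):-1/.OO/X.X/.XX/..O, (3,0):-1/.OO/X.X/..X/X.O, (3,1):-1/.OO/X.X/..X/.XO
[XOO/X.X/..X/..O] O move#2: (1,1):-1/XOO/XOX/..X/..O*, (2,0):-1/XOO/X.X/O.X/..O, (2,1):-1/XOO/X.X/.OX/..O, (3,0):-1/XOO/X.X/..X/O.O, (3,1):-1/XOO/X.X/..X/.OO
[XOO/XOX/..X/..O] X move#3: (2,0):+1/XOO/XOX/X.X/..O*, (2,1):-1/XOO/XOX/.XX/..O, (3,0):-1/XOO/XOX/..X/X.O, (3,1):-1/XOO/XOX/..X/.XO
[XOO/XOX/X.X/..O] end (terminal -1, O#4); searched .OO/X.X/..X/..O to 6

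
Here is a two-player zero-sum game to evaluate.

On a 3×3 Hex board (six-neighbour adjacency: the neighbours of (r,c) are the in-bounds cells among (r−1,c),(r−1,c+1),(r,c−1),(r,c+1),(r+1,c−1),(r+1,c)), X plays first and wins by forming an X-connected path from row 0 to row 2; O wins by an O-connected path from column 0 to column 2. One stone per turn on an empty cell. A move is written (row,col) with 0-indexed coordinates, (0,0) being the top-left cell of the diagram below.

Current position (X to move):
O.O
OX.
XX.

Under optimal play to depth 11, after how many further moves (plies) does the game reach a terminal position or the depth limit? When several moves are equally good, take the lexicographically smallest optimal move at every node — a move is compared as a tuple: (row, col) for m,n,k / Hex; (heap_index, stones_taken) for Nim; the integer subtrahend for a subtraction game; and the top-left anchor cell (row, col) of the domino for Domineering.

ply 1, X at O.O/OX./XX. | (0,1)=+1→OXO/OX./XX.*; (1,2)=-1→O.O/OXX/XX.; (2,2)=-1→O.O/OX./XXX
ply 2: OXO/OX./XX. is terminal -1 (O); from O.O/OX./XX. depth 11

PV length from [O.O/OX./XX.]: 1 ply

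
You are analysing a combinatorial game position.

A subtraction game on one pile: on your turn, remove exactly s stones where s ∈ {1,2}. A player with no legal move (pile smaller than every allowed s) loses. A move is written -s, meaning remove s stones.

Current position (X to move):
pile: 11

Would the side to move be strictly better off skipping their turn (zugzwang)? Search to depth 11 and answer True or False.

zugzwang(11, X) = False

ply 1, X at 11 | -1=-1→10; -2=+1→9*
ply 2, O at 9 | -1=-1→8*; -2=-1→7
ply 3, X at 8 | -1=-1→7; -2=+1→6*
ply 4, O at 6 | -1=-1→5*; -2=-1→4
ply 5, X at 5 | -1=-1→4; -2=+1→3*
ply 6, O at 3 | -1=-1→2*; -2=-1→1
ply 7, X at 2 | -1=-1→1; -2=+1→0*
ply 8: 0 is terminal -1 (O); from 11 depth 11
suppose X passes — search the same position with O to move:
pass> ply 1, O at 11 | -1=-1→10; -2=+1→9*
pass> ply 2, X at 9 | -1=-1→8*; -2=-1→7
pass> ply 3, O at 8 | -1=-1→7; -2=+1→6*
pass> ply 4, X at 6 | -1=-1→5*; -2=-1→4
pass> ply 5, O at 5 | -1=-1→4; -2=+1→3*
pass> ply 6, X at 3 | -1=-1→2*; -2=-1→1
pass> ply 7, O at 2 | -1=-1→1; -2=+1→0*
pass> ply 8: 0 is terminal -1 (X); from 11 depth 11
for X: play +1, pass -1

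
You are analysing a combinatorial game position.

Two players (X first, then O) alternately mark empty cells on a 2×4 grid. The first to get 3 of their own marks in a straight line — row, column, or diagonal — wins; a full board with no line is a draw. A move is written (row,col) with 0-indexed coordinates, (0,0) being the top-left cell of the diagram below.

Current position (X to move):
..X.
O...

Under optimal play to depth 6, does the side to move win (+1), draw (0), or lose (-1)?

value(..X./O..., X) = +1

ply 1, X at ..X./O... | (0,0)=+0→X.X./O...; (0,1)=+1→.XX./O...*; (0,3)=+0→..XX/O...; (1,1)=+0→..X./OX..; (1,2)=+0→..X./O.X.; (1,3)=+0→..X./O..X
ply 2, O at .XX./O... | (0,0)=-1→OXX./O...*; (0,3)=-1→.XXO/O...; (1,1)=-1→.XX./OO..; (1,2)=-1→.XX./O.O.; (1,3)=-1→.XX./O..O
ply 3, X at OXX./O... | (0,3)=+1→OXXX/O...*; (1,1)=+0→OXX./OX..; (1,2)=+0→OXX./O.X.; (1,3)=+0→OXX./O..X
ply 4: OXXX/O... is terminal -1 (O); from ..X./O... depth 6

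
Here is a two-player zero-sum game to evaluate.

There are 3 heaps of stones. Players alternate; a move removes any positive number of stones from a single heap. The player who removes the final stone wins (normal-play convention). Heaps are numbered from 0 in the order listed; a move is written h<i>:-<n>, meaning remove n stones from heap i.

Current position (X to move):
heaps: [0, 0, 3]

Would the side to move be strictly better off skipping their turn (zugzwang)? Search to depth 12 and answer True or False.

ply 1, X at (0,0,3) | h2:-1=-1→(0,0,2); h2:-2=-1→(0,0,1); h2:-3=+1→(0,0,0)*
ply 2: (0,0,0) is terminal -1 (O); from (0,0,3) depth 12
if X skipped the turn, O would face:
~ ply 1, O at (0,0,3) | h2:-1=-1→(0,0,2); h2:-2=-1→(0,0,1); h2:-3=+1→(0,0,0)*
~ ply 2: (0,0,0) is terminal -1 (X); from (0,0,3) depth 12
compare (X): move=+1 vs pass=-1

zugzwang((0,0,3), X) = False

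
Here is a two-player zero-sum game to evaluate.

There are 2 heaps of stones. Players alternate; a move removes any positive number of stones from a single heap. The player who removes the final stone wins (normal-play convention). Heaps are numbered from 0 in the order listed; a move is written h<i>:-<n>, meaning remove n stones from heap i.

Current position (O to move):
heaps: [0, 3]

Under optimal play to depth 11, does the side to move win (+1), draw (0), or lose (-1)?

[(0,3)] O move#1: h1:-1:-1/(0,2), h1:-2:-1/(0,1), h1:-3:+1/(0,0)*
[(0,0)] end (terminal -1, X#2); searched (0,3) to 11

value((0,3), O) = +1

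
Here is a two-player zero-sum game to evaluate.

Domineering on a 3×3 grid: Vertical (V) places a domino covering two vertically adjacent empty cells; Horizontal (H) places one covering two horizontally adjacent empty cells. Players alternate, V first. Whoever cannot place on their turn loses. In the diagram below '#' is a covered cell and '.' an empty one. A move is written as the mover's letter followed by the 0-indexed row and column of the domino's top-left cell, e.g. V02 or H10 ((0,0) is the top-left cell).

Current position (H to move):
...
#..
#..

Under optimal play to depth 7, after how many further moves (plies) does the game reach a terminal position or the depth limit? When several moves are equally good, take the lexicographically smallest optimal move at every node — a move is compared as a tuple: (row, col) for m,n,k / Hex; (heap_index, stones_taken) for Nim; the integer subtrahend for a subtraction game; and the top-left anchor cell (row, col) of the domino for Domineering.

PV length from [.../#../#..]: 1 ply

[.../#../#..] H move#1: H00:-1/##./#../#.., H01:-1/.##/#../#.., H11:+1/.../###/#..*, H21:-1/.../#../###
[.../###/#..] end (terminal -1, V#2); searched .../#../#.. to 7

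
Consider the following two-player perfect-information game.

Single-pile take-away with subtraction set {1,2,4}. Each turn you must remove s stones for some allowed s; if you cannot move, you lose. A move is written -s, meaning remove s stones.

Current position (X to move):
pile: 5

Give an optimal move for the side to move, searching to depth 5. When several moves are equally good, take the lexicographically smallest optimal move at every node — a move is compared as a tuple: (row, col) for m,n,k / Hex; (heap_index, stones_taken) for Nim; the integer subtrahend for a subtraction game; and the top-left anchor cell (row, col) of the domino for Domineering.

ply 1, X at 5 | -1=-1→4; -2=+1→3*; -4=-1→1
ply 2, O at 3 | -1=-1→2*; -2=-1→1
ply 3, X at 2 | -1=-1→1; -2=+1→0*
ply 4: 0 is terminal -1 (O); from 5 depth 5

X's best at [5]: -2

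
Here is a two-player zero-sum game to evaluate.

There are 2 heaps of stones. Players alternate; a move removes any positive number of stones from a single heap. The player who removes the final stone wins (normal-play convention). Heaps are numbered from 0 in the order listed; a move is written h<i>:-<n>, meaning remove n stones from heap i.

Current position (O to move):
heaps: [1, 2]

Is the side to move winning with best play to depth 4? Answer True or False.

O winning at [(1,2)]: True

ply 1, O at (1,2) | h0:-1=-1→(0,2); h1:-1=+1→(1,1)*; h1:-2=-1→(1,0)
ply 2, X at (1,1) | h0:-1=-1→(0,1)*; h1:-1=-1→(1,0)
ply 3, O at (0,1) | h1:-1=+1→(0,0)*
ply 4: (0,0) is terminal -1 (X); from (1,2) depth 4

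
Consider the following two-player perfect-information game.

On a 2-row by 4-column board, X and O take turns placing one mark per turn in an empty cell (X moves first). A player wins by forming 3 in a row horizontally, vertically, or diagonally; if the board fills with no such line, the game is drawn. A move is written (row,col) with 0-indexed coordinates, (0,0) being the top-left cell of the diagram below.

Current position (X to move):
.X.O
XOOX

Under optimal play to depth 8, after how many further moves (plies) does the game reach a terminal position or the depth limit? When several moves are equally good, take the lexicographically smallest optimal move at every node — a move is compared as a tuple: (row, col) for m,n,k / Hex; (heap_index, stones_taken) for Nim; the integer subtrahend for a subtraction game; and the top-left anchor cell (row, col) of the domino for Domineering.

PV length from [.X.O/XOOX]: 2 plies

[.X.O/XOOX] X move#1: (0,0):+0/XX.O/XOOX*, (0,2):+0/.XXO/XOOX
[XX.O/XOOX] O move#2: (0,2):+0/XXOO/XOOX*
[XXOO/XOOX] end (terminal +0, X#3); searched .X.O/XOOX to 8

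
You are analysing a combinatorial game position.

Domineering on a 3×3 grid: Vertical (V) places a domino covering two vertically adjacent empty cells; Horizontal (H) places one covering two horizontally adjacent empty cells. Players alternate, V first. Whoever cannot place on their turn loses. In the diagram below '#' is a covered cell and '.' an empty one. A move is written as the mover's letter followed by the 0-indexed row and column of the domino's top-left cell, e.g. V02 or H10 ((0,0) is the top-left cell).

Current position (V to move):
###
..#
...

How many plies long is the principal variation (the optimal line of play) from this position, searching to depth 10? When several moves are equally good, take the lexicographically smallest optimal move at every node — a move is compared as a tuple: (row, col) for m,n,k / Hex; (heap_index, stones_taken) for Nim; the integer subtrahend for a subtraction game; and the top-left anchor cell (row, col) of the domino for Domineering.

p1 V@[###/..#/...]: V10[###/#.#/#..]-1 V11[###/.##/.#.]+1*
p2 H@[###/.##/.#.] terminal -1; root [###/..#/...] d10

PV length from [###/..#/...]: 1 ply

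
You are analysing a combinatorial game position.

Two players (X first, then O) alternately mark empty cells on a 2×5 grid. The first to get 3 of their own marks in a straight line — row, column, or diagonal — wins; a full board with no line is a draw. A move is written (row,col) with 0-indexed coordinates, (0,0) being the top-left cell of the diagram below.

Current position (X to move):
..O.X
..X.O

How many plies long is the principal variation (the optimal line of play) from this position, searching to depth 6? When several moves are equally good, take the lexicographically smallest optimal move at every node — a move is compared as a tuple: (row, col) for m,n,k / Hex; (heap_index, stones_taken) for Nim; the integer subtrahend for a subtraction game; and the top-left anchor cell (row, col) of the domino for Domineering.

p1 X@[..O.X/..X.O]: (0,0)[X.O.X/..X.O]+0 (0,1)[.XO.X/..X.O]+0 (0,3)[..OXX/..X.O]+0 (1,0)[..O.X/X.X.O]+0 (1,1)[..O.X/.XX.O]+1* (1,3)[..O.X/..XXO]+0
p2 O@[..O.X/.XX.O]: (0,0)[O.O.X/.XX.O]-1* (0,1)[.OO.X/.XX.O]-1 (0,3)[..OOX/.XX.O]-1 (1,0)[..O.X/OXX.O]-1 (1,3)[..O.X/.XXOO]-1
p3 X@[O.O.X/.XX.O]: (0,1)[OXO.X/.XX.O]+1* (0,3)[O.OXX/.XX.O]-1 (1,0)[O.O.X/XXX.O]+1 (1,3)[O.O.X/.XXXO]+1
p4 O@[OXO.X/.XX.O]: (0,3)[OXOOX/.XX.O]-1* (1,0)[OXO.X/OXX.O]-1 (1,3)[OXO.X/.XXOO]-1
p5 X@[OXOOX/.XX.O]: (1,0)[OXOOX/XXX.O]+1* (1,3)[OXOOX/.XXXO]+1
p6 O@[OXOOX/XXX.O] terminal -1; root [..O.X/..X.O] d6

PV length from [..O.X/..X.O]: 5 plies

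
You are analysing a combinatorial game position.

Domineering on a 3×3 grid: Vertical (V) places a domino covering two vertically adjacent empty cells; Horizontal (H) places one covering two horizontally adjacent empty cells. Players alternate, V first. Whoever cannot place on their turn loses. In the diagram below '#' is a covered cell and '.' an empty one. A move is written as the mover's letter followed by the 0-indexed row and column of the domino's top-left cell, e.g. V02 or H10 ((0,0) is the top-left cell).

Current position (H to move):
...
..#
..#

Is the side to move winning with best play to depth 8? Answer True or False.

H winning at [.../..#/..#]: True

p1 H@[.../..#/..#]: H00[##./..#/..#]-1 H01[.##/..#/..#]-1 H10[.../###/..#]+1* H20[.../..#/###]-1
p2 V@[.../###/..#] terminal -1; root [.../..#/..#] d8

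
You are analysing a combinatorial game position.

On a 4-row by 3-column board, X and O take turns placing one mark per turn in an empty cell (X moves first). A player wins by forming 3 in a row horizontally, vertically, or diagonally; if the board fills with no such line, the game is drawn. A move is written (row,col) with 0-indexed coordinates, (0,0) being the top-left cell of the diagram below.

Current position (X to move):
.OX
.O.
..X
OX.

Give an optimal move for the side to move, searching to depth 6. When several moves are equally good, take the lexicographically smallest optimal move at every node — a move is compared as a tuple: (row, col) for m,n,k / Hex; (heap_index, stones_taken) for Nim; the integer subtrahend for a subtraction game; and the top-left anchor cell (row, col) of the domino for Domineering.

[.OX/.O./..X/OX.] X move#1: (0,0):-1/XOX/.O./..X/OX., (1,0):-1/.OX/XO./..X/OX., (1,2):+1/.OX/.OX/..X/OX.*, (2,0):-1/.OX/.O./X.X/OX., (2,1):+1/.OX/.O./.XX/OX., (3,2):-1/.OX/.O./..X/OXX
[.OX/.OX/..X/OX.] end (terminal -1, O#2); searched .OX/.O./..X/OX. to 6

X's best at [.OX/.O./..X/OX.]: (1,2)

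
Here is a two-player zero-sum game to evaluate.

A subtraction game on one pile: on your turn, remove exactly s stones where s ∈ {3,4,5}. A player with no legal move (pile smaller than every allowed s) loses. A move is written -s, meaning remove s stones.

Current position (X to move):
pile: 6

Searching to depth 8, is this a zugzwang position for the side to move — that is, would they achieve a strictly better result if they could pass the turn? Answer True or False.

zugzwang(6, X) = False

[6] X move#1: -3:-1/3, -4:+1/2*, -5:+1/1
[2] end (terminal -1, O#2); searched 6 to 8
suppose X passes — search the same position with O to move:
pass> [6] O move#1: -3:-1/3, -4:+1/2*, -5:+1/1
pass> [2] end (terminal -1, X#2); searched 6 to 8
for X: play +1, pass -1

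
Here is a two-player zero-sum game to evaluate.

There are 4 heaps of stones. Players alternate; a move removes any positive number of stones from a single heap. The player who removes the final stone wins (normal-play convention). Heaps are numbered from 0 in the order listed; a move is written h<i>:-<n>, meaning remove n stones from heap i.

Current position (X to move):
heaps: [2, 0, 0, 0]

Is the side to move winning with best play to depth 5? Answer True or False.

X winning at [(2,0,0,0)]: True

ply 1, X at (2,0,0,0) | h0:-1=-1→(1,0,0,0); h0:-2=+1→(0,0,0,0)*
ply 2: (0,0,0,0) is terminal -1 (O); from (2,0,0,0) depth 5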